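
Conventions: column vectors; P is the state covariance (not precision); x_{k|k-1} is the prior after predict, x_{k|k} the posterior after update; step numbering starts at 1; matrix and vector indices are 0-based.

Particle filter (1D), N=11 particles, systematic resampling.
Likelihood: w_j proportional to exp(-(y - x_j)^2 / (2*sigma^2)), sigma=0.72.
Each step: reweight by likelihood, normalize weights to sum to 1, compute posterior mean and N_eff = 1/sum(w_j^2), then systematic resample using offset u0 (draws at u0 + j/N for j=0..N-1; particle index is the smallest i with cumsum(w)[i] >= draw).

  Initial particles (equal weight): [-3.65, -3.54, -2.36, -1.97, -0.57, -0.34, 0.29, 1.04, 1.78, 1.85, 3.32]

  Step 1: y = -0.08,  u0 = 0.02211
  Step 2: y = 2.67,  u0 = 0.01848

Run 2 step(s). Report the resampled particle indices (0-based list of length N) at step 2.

step 1: w=[0.0000, 0.0000, 0.0022, 0.0106, 0.2639, 0.3116, 0.2915, 0.0992, 0.0118, 0.0092, 0.0000]  mean=-0.0568  Neff=3.8184  idx=[4, 4, 4, 5, 5, 5, 5, 6, 6, 6, 7]
step 2: w=[0.0004, 0.0004, 0.0004, 0.0018, 0.0018, 0.0018, 0.0018, 0.0468, 0.0468, 0.0468, 0.8512]  mean=0.9228  Neff=1.3678  idx=[7, 9, 10, 10, 10, 10, 10, 10, 10, 10, 10]

resampled_idx = [7, 9, 10, 10, 10, 10, 10, 10, 10, 10, 10]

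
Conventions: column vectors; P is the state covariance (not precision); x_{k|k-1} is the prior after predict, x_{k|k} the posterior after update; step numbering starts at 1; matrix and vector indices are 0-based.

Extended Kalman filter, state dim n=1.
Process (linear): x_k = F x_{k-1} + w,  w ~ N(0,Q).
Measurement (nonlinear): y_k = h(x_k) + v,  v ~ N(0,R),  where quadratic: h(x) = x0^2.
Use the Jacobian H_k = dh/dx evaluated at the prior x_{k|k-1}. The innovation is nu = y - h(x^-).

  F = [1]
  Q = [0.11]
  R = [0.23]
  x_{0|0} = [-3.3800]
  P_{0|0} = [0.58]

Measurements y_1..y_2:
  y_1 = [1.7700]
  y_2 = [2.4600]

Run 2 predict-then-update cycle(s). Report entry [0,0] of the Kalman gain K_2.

step 1: x^-=[-3.3800]  P^-=[0.6900]  H_jac=[-6.7600]  S=[31.7613]  K=[-0.1469]  nu=[-9.6544]  x^+=[-1.9622]  P^+=[0.0050]
step 2: x^-=[-1.9622]  P^-=[0.1150]  H_jac=[-3.9244]  S=[2.0010]  K=[-0.2255]  nu=[-1.3901]  x^+=[-1.6487]  P^+=[0.0132]

K[0,0] = -0.2255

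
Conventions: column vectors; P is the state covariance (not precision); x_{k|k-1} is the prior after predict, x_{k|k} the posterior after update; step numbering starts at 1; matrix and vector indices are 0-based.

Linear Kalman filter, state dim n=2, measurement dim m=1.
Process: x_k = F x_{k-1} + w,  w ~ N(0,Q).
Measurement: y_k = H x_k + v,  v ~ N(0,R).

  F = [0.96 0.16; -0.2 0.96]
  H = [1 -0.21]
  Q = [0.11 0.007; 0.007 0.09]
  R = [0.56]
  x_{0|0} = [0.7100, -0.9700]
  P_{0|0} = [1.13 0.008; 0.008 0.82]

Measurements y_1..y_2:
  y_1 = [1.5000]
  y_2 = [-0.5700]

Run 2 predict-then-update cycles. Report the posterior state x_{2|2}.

step 1: x^-=[0.5264, -1.0732]  P^-=[1.1749 -0.0769; -0.0769 0.8878]  S=[1.8063]  K=[0.6594; -0.1458]  nu=[0.7482]  x^+=[1.0198, -1.1823]  P^+=[0.3896 0.0967; 0.0967 0.8494]
step 2: x^-=[0.7898, -1.3389]  P^-=[0.5205 0.1487; 0.1487 0.8513]  S=[1.0556]  K=[0.4635; -0.0284]  nu=[-1.6410]  x^+=[0.0292, -1.2923]  P^+=[0.2937 0.1627; 0.1627 0.8504]

x_post = [0.0292, -1.2923]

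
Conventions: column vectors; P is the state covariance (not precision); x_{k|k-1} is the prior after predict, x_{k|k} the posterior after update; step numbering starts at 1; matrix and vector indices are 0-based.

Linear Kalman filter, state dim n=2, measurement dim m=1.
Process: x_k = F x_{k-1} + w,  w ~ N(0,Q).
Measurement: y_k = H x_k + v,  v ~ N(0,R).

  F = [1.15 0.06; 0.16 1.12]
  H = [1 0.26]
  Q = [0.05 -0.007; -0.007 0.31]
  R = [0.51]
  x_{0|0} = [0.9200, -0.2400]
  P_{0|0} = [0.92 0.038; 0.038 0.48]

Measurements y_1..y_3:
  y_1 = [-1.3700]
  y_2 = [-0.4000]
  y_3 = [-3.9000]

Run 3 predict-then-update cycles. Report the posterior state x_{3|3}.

step 1: x^-=[1.0436, -0.1216]  P^-=[1.2737 0.2438; 0.2438 0.9493]  S=[1.9746]  K=[0.6771; 0.2485]  nu=[-2.3820]  x^+=[-0.5693, -0.7135]  P^+=[0.3683 -0.0884; -0.0884 0.8274]
step 2: x^-=[-0.6975, -0.8902]  P^-=[0.5279 0.0017; 0.0017 1.3256]  S=[1.1284]  K=[0.4682; 0.3069]  nu=[0.5289]  x^+=[-0.4498, -0.7278]  P^+=[0.2805 -0.1605; -0.1605 1.2193]
step 3: x^-=[-0.5610, -0.8871]  P^-=[0.4032 -0.0817; -0.0817 1.7892]  S=[0.9917]  K=[0.3852; 0.3867]  nu=[-3.1084]  x^+=[-1.7583, -2.0892]  P^+=[0.2561 -0.2294; -0.2294 1.6409]

x_post = [-1.7583, -2.0892]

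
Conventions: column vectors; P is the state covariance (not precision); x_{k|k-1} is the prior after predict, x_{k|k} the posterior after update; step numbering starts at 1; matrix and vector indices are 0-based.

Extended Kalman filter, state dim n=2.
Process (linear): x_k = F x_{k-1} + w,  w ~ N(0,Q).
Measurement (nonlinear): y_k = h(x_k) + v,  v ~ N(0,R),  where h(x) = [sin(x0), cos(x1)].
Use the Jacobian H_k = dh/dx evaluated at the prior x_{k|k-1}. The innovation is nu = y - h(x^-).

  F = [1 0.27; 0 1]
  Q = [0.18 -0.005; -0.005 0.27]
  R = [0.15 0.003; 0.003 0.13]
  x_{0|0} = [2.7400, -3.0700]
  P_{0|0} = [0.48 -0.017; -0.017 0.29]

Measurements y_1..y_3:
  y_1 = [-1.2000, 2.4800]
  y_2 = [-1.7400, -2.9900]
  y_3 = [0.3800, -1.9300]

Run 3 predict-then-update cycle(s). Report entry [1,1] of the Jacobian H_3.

step 1: x^-=[1.9111, -3.0700]  P^-=[0.6720 0.0563; 0.0563 0.5600]  H_jac=[-0.3338 0.0000; 0.0000 0.0715]  S=[0.2249 0.0017; 0.0017 0.1329]  K=[-0.9977 0.0427; -0.0858 0.3026]  nu=[-2.1427, 3.4774]  x^+=[4.1976, -1.8340]  P^+=[0.4480 0.0358; 0.0358 0.5463]
step 2: x^-=[3.7024, -1.8340]  P^-=[0.6872 0.1783; 0.1783 0.8163]  H_jac=[-0.8468 0.0000; 0.0000 0.9656]  S=[0.6428 -0.1428; -0.1428 0.8910]  K=[-0.8942 0.0499; -0.0398 0.8782]  nu=[-1.2081, -2.7298]  x^+=[4.6464, -4.1832]  P^+=[0.1582 0.0039; 0.0039 0.1181]
step 3: x^-=[3.5170, -4.1832]  P^-=[0.3490 0.0308; 0.0308 0.3881]  H_jac=[-0.9304 0.0000; 0.0000 -0.8632]  S=[0.4520 0.0278; 0.0278 0.4192]  K=[-0.7172 -0.0160; -0.0144 -0.7983]  nu=[0.7466, -1.4251]  x^+=[3.0043, -3.0563]  P^+=[0.1157 0.0049; 0.0049 0.1203]

H_jac[1,1] = -0.8632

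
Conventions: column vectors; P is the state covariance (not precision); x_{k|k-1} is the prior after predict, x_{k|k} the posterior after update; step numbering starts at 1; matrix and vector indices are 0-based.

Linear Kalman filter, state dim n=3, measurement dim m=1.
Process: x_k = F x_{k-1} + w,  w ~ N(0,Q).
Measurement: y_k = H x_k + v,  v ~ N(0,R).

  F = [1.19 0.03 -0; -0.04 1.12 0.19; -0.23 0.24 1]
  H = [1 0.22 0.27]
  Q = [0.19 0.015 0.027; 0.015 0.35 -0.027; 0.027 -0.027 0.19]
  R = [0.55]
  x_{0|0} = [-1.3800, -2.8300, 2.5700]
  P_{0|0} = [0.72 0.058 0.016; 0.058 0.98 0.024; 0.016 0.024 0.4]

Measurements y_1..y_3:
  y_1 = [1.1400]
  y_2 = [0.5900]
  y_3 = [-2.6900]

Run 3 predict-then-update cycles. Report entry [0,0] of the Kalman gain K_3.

step 1: x^-=[-1.7271, -2.6261, 2.2082]  P^-=[1.2146 0.0946 -0.1271; 0.0946 1.5997 0.3302; -0.1271 0.3302 0.6823]  S=[1.9040]  K=[0.6308; 0.2814; 0.0682]  nu=[2.8486]  x^+=[0.0699, -1.8246, 2.4024]  P^+=[0.4569 -0.2433 -0.2090; -0.2433 1.4489 0.2937; -0.2090 0.2937 0.6734]
step 2: x^-=[0.0285, -1.5899, 1.9484]  P^-=[0.8210 -0.3276 -0.3953; -0.3276 2.3426 0.9194; -0.3953 0.9194 1.2350]  S=[1.3260]  K=[0.4843; 0.3288; 0.1059]  nu=[0.3853]  x^+=[0.2150, -1.4632, 1.9892]  P^+=[0.5100 -0.5388 -0.4633; -0.5388 2.1992 0.8733; -0.4633 0.8733 1.2201]
step 3: x^-=[0.2120, -1.2695, 1.5886]  P^-=[0.8757 -0.7526 -0.7720; -0.7526 3.5805 2.0013; -0.7720 2.0013 2.2556]  S=[1.2531]  K=[0.4003; 0.4592; 0.2212]  nu=[-3.0516]  x^+=[-1.0097, -2.6709, 0.9134]  P^+=[0.6748 -0.9830 -0.8830; -0.9830 3.3162 1.8739; -0.8830 1.8739 2.1942]

K[0,0] = 0.4003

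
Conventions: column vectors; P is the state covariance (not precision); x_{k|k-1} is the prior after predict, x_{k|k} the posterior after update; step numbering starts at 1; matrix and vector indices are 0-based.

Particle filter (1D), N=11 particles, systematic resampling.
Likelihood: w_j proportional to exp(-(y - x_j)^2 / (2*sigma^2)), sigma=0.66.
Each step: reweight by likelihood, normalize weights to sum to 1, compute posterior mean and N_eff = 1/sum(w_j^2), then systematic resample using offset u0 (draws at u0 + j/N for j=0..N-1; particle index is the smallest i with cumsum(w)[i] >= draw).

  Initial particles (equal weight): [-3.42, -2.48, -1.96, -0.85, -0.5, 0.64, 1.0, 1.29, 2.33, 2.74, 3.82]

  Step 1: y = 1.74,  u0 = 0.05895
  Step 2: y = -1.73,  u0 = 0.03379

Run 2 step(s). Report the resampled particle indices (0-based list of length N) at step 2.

resampled_idx = [0, 0, 0, 0, 0, 0, 0, 0, 1, 1, 2]

step 1: w=[0.0000, 0.0000, 0.0000, 0.0002, 0.0012, 0.0969, 0.2072, 0.3079, 0.2606, 0.1233, 0.0027]  mean=1.6210  Neff=4.3430  idx=[5, 6, 6, 7, 7, 7, 7, 8, 8, 9, 9]
step 2: w=[0.7606, 0.0924, 0.0924, 0.0136, 0.0136, 0.0136, 0.0136, 0.0000, 0.0000, 0.0000, 0.0000]  mean=0.7420  Neff=1.6770  idx=[0, 0, 0, 0, 0, 0, 0, 0, 1, 1, 2]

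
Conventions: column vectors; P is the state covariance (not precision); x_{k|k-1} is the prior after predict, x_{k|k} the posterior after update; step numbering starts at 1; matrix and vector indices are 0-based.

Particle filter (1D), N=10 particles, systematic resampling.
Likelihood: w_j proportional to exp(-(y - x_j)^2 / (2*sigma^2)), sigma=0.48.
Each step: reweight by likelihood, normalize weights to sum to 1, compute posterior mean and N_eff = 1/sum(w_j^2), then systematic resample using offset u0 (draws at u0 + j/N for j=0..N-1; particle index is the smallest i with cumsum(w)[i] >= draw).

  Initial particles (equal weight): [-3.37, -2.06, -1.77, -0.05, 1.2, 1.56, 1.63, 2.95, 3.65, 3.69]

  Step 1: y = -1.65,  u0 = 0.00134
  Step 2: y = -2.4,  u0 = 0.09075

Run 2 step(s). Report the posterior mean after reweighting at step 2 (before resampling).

post_mean = -1.9579

step 1: w=[0.0010, 0.4160, 0.5807, 0.0023, 0.0000, 0.0000, 0.0000, 0.0000, 0.0000, 0.0000]  mean=-1.8882  Neff=1.9597  idx=[1, 1, 1, 1, 1, 2, 2, 2, 2, 2]
step 2: w=[0.1296, 0.1296, 0.1296, 0.1296, 0.1296, 0.0704, 0.0704, 0.0704, 0.0704, 0.0704]  mean=-1.9579  Neff=9.1940  idx=[0, 1, 2, 3, 3, 4, 5, 7, 8, 9]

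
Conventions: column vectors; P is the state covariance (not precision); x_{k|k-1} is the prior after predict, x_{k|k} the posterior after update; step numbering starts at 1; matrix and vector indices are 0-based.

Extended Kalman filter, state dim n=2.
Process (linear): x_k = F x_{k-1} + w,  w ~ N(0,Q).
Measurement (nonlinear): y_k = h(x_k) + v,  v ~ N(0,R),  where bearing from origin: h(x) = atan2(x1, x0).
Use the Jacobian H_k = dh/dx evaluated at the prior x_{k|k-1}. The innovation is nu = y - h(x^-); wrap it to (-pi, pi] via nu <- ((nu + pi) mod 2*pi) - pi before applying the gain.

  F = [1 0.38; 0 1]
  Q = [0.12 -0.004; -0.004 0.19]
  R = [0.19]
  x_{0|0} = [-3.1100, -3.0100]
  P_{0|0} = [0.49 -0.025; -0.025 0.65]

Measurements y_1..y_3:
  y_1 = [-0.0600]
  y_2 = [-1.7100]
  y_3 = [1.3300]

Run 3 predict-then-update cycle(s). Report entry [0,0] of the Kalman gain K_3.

K[0,0] = 0.1197

step 1: x^-=[-4.2538, -3.0100]  P^-=[0.6849 0.2180; 0.2180 0.8400]  H_jac=[0.1108 -0.1566]  S=[0.2115]  K=[0.1975; -0.5080]  nu=[2.4658]  x^+=[-3.7668, -4.2626]  P^+=[0.6766 0.2392; 0.2392 0.7854]
step 2: x^-=[-5.3866, -4.2626]  P^-=[1.0918 0.5337; 0.5337 0.9754]  H_jac=[0.0903 -0.1142]  S=[0.2006]  K=[0.1880; -0.3147]  nu=[0.7622]  x^+=[-5.2433, -4.5025]  P^+=[1.0847 0.5455; 0.5455 0.9556]
step 3: x^-=[-6.9543, -4.5025]  P^-=[1.7573 0.9047; 0.9047 1.1456]  H_jac=[0.0656 -0.1013]  S=[0.1973]  K=[0.1197; -0.2875]  nu=[-2.3862]  x^+=[-7.2400, -3.8165]  P^+=[1.7545 0.9115; 0.9115 1.1292]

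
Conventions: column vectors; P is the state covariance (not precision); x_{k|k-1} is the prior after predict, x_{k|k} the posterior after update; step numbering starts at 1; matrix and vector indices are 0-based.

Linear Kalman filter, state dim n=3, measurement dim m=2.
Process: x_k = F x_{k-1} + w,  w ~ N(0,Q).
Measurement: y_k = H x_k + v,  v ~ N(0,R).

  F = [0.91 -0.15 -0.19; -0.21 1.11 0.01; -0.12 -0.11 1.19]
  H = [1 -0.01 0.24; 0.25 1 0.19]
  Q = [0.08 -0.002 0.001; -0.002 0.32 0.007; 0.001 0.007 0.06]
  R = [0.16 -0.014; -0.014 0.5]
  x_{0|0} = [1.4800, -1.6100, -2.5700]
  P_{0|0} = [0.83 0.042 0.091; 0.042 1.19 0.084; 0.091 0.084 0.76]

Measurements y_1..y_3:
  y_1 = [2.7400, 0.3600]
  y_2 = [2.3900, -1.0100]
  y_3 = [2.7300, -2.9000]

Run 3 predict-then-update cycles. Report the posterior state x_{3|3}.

step 1: x^-=[2.0766, -2.1236, -3.0588]  P^-=[0.7834 -0.3298 -0.1579; -0.3298 1.8048 -0.0250; -0.1579 -0.0250 1.1157]  S=[0.9388 -0.1597; -0.1597 2.2046]  K=[0.7948 -0.0168; -0.2474 0.7612; 0.1303 0.0764]  nu=[1.3763, 2.5456]  x^+=[3.1277, -0.5265, -2.6851]  P^+=[0.1855 -0.0197 -0.2429; -0.0197 0.4099 -0.1100; -0.2429 -0.1100 1.0901]
step 2: x^-=[3.4353, -1.2681, -3.5126]  P^-=[0.3653 -0.1169 -0.5086; -0.1169 0.8411 -0.1074; -0.5086 -0.1074 1.7090]  S=[0.3826 -0.1225; -0.1225 1.2780]  K=[0.6276 -0.0355; -0.2029 0.5998; -0.2394 0.0476]  nu=[-0.2150, 0.0667]  x^+=[3.2981, -1.1845, -3.4580]  P^+=[0.2076 0.0060 -0.4443; 0.0060 0.3357 -0.1812; -0.4443 -0.1812 1.6814]
step 3: x^-=[3.8359, -2.0420, -4.3805]  P^-=[0.4618 -0.0778 -0.8595; -0.0778 0.7380 -0.1370; -0.8595 -0.1370 2.6226]  S=[0.3626 -0.1114; -0.1114 1.1889]  K=[0.6944 -0.0406; -0.1509 0.5683; -0.6104 0.0659]  nu=[-0.0750, -0.9847]  x^+=[3.8238, -2.5903, -4.3996]  P^+=[0.2787 0.0323 -0.6947; 0.0323 0.3266 -0.2547; -0.6947 -0.2547 2.4733]

x_post = [3.8238, -2.5903, -4.3996]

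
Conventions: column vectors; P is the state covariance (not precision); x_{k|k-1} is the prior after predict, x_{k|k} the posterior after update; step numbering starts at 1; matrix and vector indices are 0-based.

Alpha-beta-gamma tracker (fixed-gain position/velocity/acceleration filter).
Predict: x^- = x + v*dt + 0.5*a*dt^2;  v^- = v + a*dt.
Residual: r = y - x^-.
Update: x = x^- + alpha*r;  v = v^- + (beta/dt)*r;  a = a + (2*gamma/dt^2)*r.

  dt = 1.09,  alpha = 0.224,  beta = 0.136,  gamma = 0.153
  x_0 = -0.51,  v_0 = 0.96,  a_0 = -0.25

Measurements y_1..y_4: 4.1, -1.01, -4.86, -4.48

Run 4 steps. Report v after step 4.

step 1: x_pred=0.3879  r=3.7121  x^+=1.2194  v^+=1.1507  a^+=0.7061
step 2: x_pred=2.8931  r=-3.9031  x^+=2.0188  v^+=1.4333  a^+=-0.2992
step 3: x_pred=3.4033  r=-8.2633  x^+=1.5523  v^+=0.0762  a^+=-2.4274
step 4: x_pred=0.1933  r=-4.6733  x^+=-0.8535  v^+=-3.1528  a^+=-3.6311

v_post = -3.1528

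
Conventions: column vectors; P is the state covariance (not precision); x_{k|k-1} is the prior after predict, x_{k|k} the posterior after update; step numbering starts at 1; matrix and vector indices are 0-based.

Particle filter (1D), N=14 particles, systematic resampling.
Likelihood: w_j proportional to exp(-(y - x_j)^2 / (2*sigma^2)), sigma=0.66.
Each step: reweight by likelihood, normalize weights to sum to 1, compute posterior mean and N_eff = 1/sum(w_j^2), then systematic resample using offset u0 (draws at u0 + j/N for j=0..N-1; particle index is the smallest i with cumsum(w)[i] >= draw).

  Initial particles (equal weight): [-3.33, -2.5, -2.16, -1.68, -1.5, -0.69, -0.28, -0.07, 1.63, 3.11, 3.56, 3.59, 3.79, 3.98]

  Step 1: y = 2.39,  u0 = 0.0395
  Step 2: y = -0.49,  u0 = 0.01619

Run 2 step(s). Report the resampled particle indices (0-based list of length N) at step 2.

step 1: w=[0.0000, 0.0000, 0.0000, 0.0000, 0.0000, 0.0000, 0.0002, 0.0006, 0.3166, 0.3388, 0.1276, 0.1176, 0.0648, 0.0337]  mean=2.8263  Neff=3.9919  idx=[8, 8, 8, 8, 9, 9, 9, 9, 9, 10, 10, 11, 11, 13]
step 2: w=[0.2500, 0.2500, 0.2500, 0.2500, 0.0000, 0.0000, 0.0000, 0.0000, 0.0000, 0.0000, 0.0000, 0.0000, 0.0000, 0.0000]  mean=1.6301  Neff=4.0006  idx=[0, 0, 0, 0, 1, 1, 1, 2, 2, 2, 2, 3, 3, 3]

resampled_idx = [0, 0, 0, 0, 1, 1, 1, 2, 2, 2, 2, 3, 3, 3]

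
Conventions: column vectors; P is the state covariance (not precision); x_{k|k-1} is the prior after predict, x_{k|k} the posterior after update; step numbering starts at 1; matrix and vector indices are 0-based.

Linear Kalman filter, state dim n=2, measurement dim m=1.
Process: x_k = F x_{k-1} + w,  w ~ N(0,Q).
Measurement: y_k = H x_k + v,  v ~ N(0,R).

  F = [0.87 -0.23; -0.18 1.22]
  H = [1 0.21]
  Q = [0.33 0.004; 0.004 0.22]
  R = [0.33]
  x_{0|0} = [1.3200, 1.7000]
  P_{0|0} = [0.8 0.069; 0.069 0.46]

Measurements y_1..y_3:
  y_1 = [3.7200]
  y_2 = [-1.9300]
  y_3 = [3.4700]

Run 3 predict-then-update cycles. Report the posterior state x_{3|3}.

x_post = [1.5595, 1.5946]

step 1: x^-=[0.7574, 1.8364]  P^-=[0.9322 -0.1743; -0.1743 0.9003]  S=[1.2288]  K=[0.7289; 0.0120]  nu=[2.5770]  x^+=[2.6358, 1.8674]  P^+=[0.2794 -0.1850; -0.1850 0.9001]
step 2: x^-=[1.8636, 1.8038]  P^-=[0.6631 -0.4964; -0.4964 1.6500]  S=[0.8574]  K=[0.6518; -0.1748]  nu=[-4.1724]  x^+=[-0.8561, 2.5332]  P^+=[0.2988 -0.3987; -0.3987 1.6238]
step 3: x^-=[-1.3275, 3.2446]  P^-=[0.8016 -0.9381; -0.9381 2.8217]  S=[0.8621]  K=[0.7014; -0.4009]  nu=[4.1161]  x^+=[1.5595, 1.5946]  P^+=[0.3776 -0.6958; -0.6958 2.6832]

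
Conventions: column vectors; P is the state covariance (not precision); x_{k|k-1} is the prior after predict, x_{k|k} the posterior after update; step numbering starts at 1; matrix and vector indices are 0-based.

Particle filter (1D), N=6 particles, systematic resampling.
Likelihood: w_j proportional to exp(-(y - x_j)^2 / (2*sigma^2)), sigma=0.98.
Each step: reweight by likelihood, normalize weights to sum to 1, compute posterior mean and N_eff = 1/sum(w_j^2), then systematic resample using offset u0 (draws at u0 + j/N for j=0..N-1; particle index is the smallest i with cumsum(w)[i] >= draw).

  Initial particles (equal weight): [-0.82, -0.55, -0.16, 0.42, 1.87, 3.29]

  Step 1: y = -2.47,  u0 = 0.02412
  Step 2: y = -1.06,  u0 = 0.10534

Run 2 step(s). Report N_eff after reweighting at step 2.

step 1: w=[0.5221, 0.3161, 0.1339, 0.0279, 0.0001, 0.0000]  mean=-0.6114  Neff=2.5566  idx=[0, 0, 0, 1, 1, 2]
step 2: w=[0.1826, 0.1826, 0.1826, 0.1643, 0.1643, 0.1234]  mean=-0.6498  Neff=5.9063  idx=[0, 1, 2, 3, 4, 5]

N_eff = 5.9063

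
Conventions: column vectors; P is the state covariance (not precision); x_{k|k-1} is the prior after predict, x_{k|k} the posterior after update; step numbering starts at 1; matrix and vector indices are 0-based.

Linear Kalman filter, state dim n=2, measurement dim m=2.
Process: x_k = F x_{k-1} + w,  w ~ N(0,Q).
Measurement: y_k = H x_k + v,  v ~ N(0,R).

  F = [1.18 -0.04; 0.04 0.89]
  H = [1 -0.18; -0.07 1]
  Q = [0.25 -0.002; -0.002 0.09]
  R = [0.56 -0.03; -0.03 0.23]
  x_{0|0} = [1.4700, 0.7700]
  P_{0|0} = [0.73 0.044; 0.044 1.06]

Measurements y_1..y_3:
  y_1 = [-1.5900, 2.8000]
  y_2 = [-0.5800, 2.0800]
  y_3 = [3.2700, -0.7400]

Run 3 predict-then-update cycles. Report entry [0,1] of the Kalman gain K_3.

K[0,1] = 0.0693

step 1: x^-=[1.7038, 0.7441]  P^-=[1.2640 0.0409; 0.0409 0.9339]  S=[1.8395 -0.2452; -0.2452 1.1644]  K=[0.6972 0.1059; 0.0385 0.8077]  nu=[-3.1599, 2.1752]  x^+=[-0.2690, 2.3794]  P^+=[0.3929 0.0309; 0.0309 0.1868]
step 2: x^-=[-0.4126, 2.1069]  P^-=[0.7944 0.0423; 0.0423 0.2408]  S=[1.3469 -0.0861; -0.0861 0.4687]  K=[0.5892 0.0799; 0.0321 0.5132]  nu=[0.2118, -0.0558]  x^+=[-0.2922, 2.0851]  P^+=[0.3319 0.0239; 0.0239 0.1188]
step 3: x^-=[-0.4282, 1.8440]  P^-=[0.7100 0.0345; 0.0345 0.1863]  S=[1.2636 -0.0783; -0.0783 0.4149]  K=[0.5613 0.0693; 0.0286 0.4485]  nu=[4.0301, -2.6140]  x^+=[1.6526, 0.7867]  P^+=[0.3161 0.0212; 0.0212 0.1038]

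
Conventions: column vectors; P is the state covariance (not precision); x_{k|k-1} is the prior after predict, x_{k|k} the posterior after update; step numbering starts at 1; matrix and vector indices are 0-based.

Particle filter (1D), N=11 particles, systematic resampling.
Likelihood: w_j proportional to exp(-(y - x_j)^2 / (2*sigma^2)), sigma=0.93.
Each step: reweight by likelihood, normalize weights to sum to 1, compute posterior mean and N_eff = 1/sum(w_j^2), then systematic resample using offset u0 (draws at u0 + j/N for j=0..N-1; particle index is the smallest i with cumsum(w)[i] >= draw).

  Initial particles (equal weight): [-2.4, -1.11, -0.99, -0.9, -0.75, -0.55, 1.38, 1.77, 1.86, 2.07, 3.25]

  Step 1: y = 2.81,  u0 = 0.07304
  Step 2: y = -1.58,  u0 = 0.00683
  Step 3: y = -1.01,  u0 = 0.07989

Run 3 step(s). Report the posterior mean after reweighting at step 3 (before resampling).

post_mean = 1.4594

step 1: w=[0.0000, 0.0000, 0.0001, 0.0001, 0.0002, 0.0005, 0.1002, 0.1748, 0.1939, 0.2381, 0.2921]  mean=2.2498  Neff=4.5414  idx=[6, 7, 7, 8, 8, 9, 9, 10, 10, 10, 10]
step 2: w=[0.5089, 0.1227, 0.1227, 0.0862, 0.0862, 0.0364, 0.0364, 0.0001, 0.0001, 0.0001, 0.0001]  mean=1.6096  Neff=3.2612  idx=[0, 0, 0, 0, 0, 0, 1, 2, 2, 3, 4]
step 3: w=[0.1351, 0.1351, 0.1351, 0.1351, 0.1351, 0.1351, 0.0421, 0.0421, 0.0421, 0.0314, 0.0314]  mean=1.4594  Neff=8.5566  idx=[0, 1, 1, 2, 3, 3, 4, 5, 5, 8, 10]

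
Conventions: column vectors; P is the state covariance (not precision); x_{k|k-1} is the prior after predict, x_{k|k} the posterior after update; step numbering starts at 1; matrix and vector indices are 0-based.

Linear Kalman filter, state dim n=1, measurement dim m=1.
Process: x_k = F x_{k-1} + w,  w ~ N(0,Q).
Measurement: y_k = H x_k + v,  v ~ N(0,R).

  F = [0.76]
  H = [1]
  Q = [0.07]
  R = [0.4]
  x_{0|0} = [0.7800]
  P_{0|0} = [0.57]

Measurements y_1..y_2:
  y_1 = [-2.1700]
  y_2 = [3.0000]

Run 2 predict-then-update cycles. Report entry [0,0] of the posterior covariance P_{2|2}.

P_post[0,0] = 0.1267

step 1: x^-=[0.5928]  P^-=[0.3992]  S=[0.7992]  K=[0.4995]  nu=[-2.7628]  x^+=[-0.7873]  P^+=[0.1998]
step 2: x^-=[-0.5983]  P^-=[0.1854]  S=[0.5854]  K=[0.3167]  nu=[3.5983]  x^+=[0.5413]  P^+=[0.1267]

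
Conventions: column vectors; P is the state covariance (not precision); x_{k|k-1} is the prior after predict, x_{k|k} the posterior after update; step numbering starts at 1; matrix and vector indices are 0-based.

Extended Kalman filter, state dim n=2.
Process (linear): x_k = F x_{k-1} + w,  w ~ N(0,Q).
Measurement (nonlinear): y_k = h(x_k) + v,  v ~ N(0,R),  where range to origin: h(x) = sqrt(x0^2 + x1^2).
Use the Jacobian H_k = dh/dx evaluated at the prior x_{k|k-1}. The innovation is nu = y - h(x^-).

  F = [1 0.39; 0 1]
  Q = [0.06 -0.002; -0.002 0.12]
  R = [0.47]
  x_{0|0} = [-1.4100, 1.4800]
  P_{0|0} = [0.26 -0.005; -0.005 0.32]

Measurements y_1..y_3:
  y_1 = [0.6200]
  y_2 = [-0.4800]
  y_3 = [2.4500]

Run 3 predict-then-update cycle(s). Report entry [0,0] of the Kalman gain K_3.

K[0,0] = -0.4675

step 1: x^-=[-0.8328, 1.4800]  P^-=[0.3648 0.1178; 0.1178 0.4400]  H_jac=[-0.4904 0.8715]  S=[0.7912]  K=[-0.0963; 0.4116]  nu=[-1.0782]  x^+=[-0.7289, 1.0362]  P^+=[0.3574 0.1492; 0.1492 0.3059]
step 2: x^-=[-0.3248, 1.0362]  P^-=[0.5803 0.2665; 0.2665 0.4259]  H_jac=[-0.2991 0.9542]  S=[0.7576]  K=[0.1065; 0.4312]  nu=[-1.5659]  x^+=[-0.4916, 0.3609]  P^+=[0.5717 0.2317; 0.2317 0.2850]
step 3: x^-=[-0.3509, 0.3609]  P^-=[0.8558 0.3409; 0.3409 0.4050]  H_jac=[-0.6971 0.7170]  S=[0.7533]  K=[-0.4675; 0.0701]  nu=[1.9467]  x^+=[-1.2608, 0.4974]  P^+=[0.6912 0.3655; 0.3655 0.4013]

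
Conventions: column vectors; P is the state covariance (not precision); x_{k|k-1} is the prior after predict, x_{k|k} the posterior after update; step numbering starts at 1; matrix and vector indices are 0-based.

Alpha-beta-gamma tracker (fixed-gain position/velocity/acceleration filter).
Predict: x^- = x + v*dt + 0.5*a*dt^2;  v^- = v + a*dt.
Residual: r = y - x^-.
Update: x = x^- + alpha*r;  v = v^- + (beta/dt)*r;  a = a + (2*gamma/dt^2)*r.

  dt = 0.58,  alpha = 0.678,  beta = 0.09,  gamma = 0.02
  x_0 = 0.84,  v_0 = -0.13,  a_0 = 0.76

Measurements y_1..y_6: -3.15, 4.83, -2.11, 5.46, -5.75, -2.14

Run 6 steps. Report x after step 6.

x_post = -2.0659

step 1: x_pred=0.8924  r=-4.0424  x^+=-1.8483  v^+=-0.3165  a^+=0.2793
step 2: x_pred=-1.9849  r=6.8149  x^+=2.6356  v^+=0.9030  a^+=1.0897
step 3: x_pred=3.3426  r=-5.4526  x^+=-0.3543  v^+=0.6889  a^+=0.4413
step 4: x_pred=0.1196  r=5.3404  x^+=3.7404  v^+=1.7736  a^+=1.0763
step 5: x_pred=4.9501  r=-10.7001  x^+=-2.3046  v^+=0.7375  a^+=-0.1960
step 6: x_pred=-1.9098  r=-0.2302  x^+=-2.0659  v^+=0.5881  a^+=-0.2234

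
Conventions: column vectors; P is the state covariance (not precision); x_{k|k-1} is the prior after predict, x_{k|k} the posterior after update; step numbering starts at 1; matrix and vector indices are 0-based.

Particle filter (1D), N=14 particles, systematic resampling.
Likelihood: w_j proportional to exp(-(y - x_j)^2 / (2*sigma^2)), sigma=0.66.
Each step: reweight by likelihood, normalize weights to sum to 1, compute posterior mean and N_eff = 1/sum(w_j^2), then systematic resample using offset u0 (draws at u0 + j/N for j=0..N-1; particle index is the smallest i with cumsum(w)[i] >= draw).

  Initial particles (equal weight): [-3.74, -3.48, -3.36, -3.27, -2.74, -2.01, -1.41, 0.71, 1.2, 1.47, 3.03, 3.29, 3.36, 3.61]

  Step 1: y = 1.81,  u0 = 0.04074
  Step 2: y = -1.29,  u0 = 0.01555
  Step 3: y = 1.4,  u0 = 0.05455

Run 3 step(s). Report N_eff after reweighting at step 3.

step 1: w=[0.0000, 0.0000, 0.0000, 0.0000, 0.0000, 0.0000, 0.0000, 0.1172, 0.3067, 0.4117, 0.0852, 0.0380, 0.0298, 0.0114]  mean=1.5809  Neff=3.4845  idx=[7, 7, 8, 8, 8, 8, 9, 9, 9, 9, 9, 9, 10, 12]
step 2: w=[0.4142, 0.4142, 0.0331, 0.0331, 0.0331, 0.0331, 0.0065, 0.0065, 0.0065, 0.0065, 0.0065, 0.0065, 0.0000, 0.0000]  mean=0.8047  Neff=2.8759  idx=[0, 0, 0, 0, 0, 0, 1, 1, 1, 1, 1, 1, 3, 5]
step 3: w=[0.0654, 0.0654, 0.0654, 0.0654, 0.0654, 0.0654, 0.0654, 0.0654, 0.0654, 0.0654, 0.0654, 0.0654, 0.1078, 0.1078]  mean=0.8157  Neff=13.4193  idx=[0, 1, 3, 4, 5, 6, 7, 8, 9, 10, 11, 12, 13, 13]

N_eff = 13.4193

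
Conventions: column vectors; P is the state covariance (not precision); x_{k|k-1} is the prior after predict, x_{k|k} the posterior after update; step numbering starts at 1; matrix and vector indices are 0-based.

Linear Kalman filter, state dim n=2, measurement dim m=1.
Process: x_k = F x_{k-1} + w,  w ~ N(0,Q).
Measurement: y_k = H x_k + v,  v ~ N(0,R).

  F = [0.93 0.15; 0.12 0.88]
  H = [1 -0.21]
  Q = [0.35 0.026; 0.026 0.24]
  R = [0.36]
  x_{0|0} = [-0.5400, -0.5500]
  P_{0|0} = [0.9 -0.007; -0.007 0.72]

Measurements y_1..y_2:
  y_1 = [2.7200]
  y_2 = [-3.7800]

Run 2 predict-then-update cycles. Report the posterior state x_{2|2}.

x_post = [-1.9116, -0.9061]

step 1: x^-=[-0.5847, -0.5488]  P^-=[1.1427 0.2156; 0.2156 0.8090]  S=[1.4478]  K=[0.7580; 0.0316]  nu=[3.1895]  x^+=[1.8328, -0.4481]  P^+=[0.3109 0.1810; 0.1810 0.8076]
step 2: x^-=[1.6373, -0.1744]  P^-=[0.6875 0.3187; 0.3187 0.9081]  S=[0.9537]  K=[0.6507; 0.1342]  nu=[-5.4539]  x^+=[-1.9116, -0.9061]  P^+=[0.2837 0.2354; 0.2354 0.8909]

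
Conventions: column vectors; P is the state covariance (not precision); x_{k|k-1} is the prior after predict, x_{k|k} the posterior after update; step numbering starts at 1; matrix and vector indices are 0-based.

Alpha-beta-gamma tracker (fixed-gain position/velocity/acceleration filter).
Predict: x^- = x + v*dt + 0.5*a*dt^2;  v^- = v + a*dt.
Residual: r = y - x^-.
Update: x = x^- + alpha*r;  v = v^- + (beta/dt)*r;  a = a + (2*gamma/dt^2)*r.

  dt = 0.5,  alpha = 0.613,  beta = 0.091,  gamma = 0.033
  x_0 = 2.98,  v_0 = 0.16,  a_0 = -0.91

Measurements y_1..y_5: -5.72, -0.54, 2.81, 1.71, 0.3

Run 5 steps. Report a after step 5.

step 1: x_pred=2.9463  r=-8.6662  x^+=-2.3662  v^+=-1.8723  a^+=-3.1979
step 2: x_pred=-3.7020  r=3.1620  x^+=-1.7637  v^+=-2.8957  a^+=-2.3631
step 3: x_pred=-3.5070  r=6.3170  x^+=0.3653  v^+=-2.9276  a^+=-0.6954
step 4: x_pred=-1.1854  r=2.8954  x^+=0.5895  v^+=-2.7483  a^+=0.0689
step 5: x_pred=-0.7761  r=1.0761  x^+=-0.1164  v^+=-2.5180  a^+=0.3530

a_post = 0.3530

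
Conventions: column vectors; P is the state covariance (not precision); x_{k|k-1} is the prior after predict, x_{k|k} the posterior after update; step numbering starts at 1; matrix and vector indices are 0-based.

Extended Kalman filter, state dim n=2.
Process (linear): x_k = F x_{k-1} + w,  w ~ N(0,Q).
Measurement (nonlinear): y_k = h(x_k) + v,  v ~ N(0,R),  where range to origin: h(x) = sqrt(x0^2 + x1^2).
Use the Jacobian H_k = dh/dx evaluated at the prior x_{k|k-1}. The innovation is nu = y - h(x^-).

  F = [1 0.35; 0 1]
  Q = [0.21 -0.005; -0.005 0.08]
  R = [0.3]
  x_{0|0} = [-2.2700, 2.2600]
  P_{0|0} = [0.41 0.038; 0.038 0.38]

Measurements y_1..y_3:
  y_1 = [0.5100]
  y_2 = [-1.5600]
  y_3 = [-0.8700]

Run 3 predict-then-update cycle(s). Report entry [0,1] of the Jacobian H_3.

step 1: x^-=[-1.4790, 2.2600]  P^-=[0.6931 0.1660; 0.1660 0.4600]  H_jac=[-0.5476 0.8367]  S=[0.6778]  K=[-0.3551; 0.4338]  nu=[-2.1909]  x^+=[-0.7011, 1.3096]  P^+=[0.6077 0.2704; 0.2704 0.3325]
step 2: x^-=[-0.2427, 1.3096]  P^-=[1.0477 0.3818; 0.3818 0.4125]  H_jac=[-0.1822 0.9833]  S=[0.5968]  K=[0.3091; 0.5630]  nu=[-2.8919]  x^+=[-1.1366, -0.3186]  P^+=[0.9907 0.2779; 0.2779 0.2233]
step 3: x^-=[-1.2481, -0.3186]  P^-=[1.4226 0.3510; 0.3510 0.3033]  H_jac=[-0.9689 -0.2474]  S=[1.8224]  K=[-0.8040; -0.2278]  nu=[-2.1581]  x^+=[0.4871, 0.1730]  P^+=[0.2445 0.0173; 0.0173 0.2087]

H_jac[0,1] = -0.2474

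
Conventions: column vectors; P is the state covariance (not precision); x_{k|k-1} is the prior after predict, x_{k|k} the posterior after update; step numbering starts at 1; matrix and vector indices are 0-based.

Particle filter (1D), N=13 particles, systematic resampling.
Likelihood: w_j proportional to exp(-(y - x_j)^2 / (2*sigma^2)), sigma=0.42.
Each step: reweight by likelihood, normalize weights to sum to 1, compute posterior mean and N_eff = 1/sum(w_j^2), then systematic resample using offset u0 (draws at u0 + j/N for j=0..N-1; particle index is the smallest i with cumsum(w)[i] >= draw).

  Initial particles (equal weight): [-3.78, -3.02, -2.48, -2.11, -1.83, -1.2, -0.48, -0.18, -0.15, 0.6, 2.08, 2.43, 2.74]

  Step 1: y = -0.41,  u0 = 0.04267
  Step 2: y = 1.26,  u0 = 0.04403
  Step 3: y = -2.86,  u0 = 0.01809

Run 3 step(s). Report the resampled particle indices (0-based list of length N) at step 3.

resampled_idx = [0, 0, 1, 2, 3, 4, 5, 5, 6, 8, 9, 10, 12]

step 1: w=[0.0000, 0.0000, 0.0000, 0.0001, 0.0011, 0.0588, 0.3398, 0.2966, 0.2845, 0.0191, 0.0000, 0.0000, 0.0000]  mean=-0.3205  Neff=3.4699  idx=[5, 6, 6, 6, 6, 7, 7, 7, 7, 8, 8, 8, 8]
step 2: w=[0.0000, 0.0071, 0.0071, 0.0071, 0.0071, 0.1068, 0.1068, 0.1068, 0.1068, 0.1361, 0.1361, 0.1361, 0.1361]  mean=-0.1722  Neff=8.3421  idx=[5, 5, 6, 7, 8, 8, 9, 9, 10, 11, 11, 12, 12]
step 3: w=[0.0959, 0.0959, 0.0959, 0.0959, 0.0959, 0.0959, 0.0606, 0.0606, 0.0606, 0.0606, 0.0606, 0.0606, 0.0606]  mean=-0.1673  Neff=12.3548  idx=[0, 0, 1, 2, 3, 4, 5, 5, 6, 8, 9, 10, 12]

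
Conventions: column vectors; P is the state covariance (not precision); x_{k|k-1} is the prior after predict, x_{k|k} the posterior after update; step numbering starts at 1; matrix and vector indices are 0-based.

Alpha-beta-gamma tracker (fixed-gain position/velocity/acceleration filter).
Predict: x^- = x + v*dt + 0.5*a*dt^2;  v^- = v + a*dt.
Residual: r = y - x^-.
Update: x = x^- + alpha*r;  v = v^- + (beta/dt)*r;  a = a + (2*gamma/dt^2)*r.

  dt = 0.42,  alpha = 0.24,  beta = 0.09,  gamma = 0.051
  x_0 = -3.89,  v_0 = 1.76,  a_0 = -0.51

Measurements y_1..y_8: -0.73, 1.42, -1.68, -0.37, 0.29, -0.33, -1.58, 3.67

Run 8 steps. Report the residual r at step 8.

resid = 2.4904

step 1: x_pred=-3.1958  r=2.4658  x^+=-2.6040  v^+=2.0742  a^+=0.9158
step 2: x_pred=-1.6521  r=3.0721  x^+=-0.9148  v^+=3.1171  a^+=2.6922
step 3: x_pred=0.6319  r=-2.3119  x^+=0.0770  v^+=3.7524  a^+=1.3554
step 4: x_pred=1.7726  r=-2.1426  x^+=1.2584  v^+=3.8625  a^+=0.1165
step 5: x_pred=2.8909  r=-2.6009  x^+=2.2667  v^+=3.3541  a^+=-1.3875
step 6: x_pred=3.5530  r=-3.8830  x^+=2.6211  v^+=1.9393  a^+=-3.6328
step 7: x_pred=3.1152  r=-4.6952  x^+=1.9884  v^+=-0.5926  a^+=-6.3477
step 8: x_pred=1.1796  r=2.4904  x^+=1.7773  v^+=-2.7249  a^+=-4.9077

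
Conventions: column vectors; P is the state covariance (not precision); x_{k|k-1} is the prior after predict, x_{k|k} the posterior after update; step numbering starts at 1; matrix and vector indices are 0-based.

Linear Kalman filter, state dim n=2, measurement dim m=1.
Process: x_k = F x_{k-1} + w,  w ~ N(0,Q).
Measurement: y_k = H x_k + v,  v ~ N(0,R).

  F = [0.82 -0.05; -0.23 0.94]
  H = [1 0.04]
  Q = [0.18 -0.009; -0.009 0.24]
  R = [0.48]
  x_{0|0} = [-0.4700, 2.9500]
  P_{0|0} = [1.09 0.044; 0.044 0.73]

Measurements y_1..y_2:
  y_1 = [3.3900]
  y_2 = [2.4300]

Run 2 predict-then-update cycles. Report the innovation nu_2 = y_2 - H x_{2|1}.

step 1: x^-=[-0.5329, 2.8811]  P^-=[0.9111 -0.2145; -0.2145 0.9237]  S=[1.3755]  K=[0.6562; -0.1291]  nu=[3.8077]  x^+=[1.9656, 2.3897]  P^+=[0.3189 -0.0980; -0.0980 0.9008]
step 2: x^-=[1.4923, 1.7942]  P^-=[0.4047 -0.1881; -0.1881 1.0951]  S=[0.8714]  K=[0.4558; -0.1656]  nu=[0.8659]  x^+=[1.8870, 1.6508]  P^+=[0.2237 -0.1223; -0.1223 1.0712]

innov = [0.8659]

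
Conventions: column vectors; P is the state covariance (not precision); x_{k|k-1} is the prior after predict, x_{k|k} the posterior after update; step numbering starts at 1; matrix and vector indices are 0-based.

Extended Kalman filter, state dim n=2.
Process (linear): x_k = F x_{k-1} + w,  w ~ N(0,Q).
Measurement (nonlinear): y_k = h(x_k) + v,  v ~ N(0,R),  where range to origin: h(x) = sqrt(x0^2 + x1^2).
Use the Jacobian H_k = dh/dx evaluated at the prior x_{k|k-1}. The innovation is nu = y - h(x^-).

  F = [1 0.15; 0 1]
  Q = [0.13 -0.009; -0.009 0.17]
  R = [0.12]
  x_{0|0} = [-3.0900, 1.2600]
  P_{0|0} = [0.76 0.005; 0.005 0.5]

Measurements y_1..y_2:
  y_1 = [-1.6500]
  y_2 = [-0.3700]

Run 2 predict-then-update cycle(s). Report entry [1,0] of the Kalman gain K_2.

K[1,0] = 0.6808

step 1: x^-=[-2.9010, 1.2600]  P^-=[0.9028 0.0710; 0.0710 0.6700]  H_jac=[-0.9172 0.3984]  S=[0.9339]  K=[-0.8563; 0.2161]  nu=[-4.8128]  x^+=[1.2203, 0.2201]  P^+=[0.2179 0.2438; 0.2438 0.6264]
step 2: x^-=[1.2533, 0.2201]  P^-=[0.4352 0.3288; 0.3288 0.7964]  H_jac=[0.9849 0.1730]  S=[0.6780]  K=[0.7160; 0.6808]  nu=[-1.6425]  x^+=[0.0772, -0.8981]  P^+=[0.0875 -0.0017; -0.0017 0.4822]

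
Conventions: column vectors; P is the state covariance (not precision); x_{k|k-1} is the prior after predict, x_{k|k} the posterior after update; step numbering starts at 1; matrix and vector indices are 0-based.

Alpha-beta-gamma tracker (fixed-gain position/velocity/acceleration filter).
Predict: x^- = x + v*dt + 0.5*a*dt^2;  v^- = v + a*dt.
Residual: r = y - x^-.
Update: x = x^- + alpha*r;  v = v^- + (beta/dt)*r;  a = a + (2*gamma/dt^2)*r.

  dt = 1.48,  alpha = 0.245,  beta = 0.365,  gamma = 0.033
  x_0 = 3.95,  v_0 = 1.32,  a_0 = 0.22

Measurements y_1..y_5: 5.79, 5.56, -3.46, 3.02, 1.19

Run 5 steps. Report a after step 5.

step 1: x_pred=6.1445  r=-0.3545  x^+=6.0577  v^+=1.5582  a^+=0.2093
step 2: x_pred=8.5930  r=-3.0330  x^+=7.8499  v^+=1.1199  a^+=0.1179
step 3: x_pred=9.6366  r=-13.0966  x^+=6.4279  v^+=-1.9354  a^+=-0.2767
step 4: x_pred=3.2605  r=-0.2405  x^+=3.2016  v^+=-2.4042  a^+=-0.2839
step 5: x_pred=-0.6677  r=1.8577  x^+=-0.2125  v^+=-2.3663  a^+=-0.2280

a_post = -0.2280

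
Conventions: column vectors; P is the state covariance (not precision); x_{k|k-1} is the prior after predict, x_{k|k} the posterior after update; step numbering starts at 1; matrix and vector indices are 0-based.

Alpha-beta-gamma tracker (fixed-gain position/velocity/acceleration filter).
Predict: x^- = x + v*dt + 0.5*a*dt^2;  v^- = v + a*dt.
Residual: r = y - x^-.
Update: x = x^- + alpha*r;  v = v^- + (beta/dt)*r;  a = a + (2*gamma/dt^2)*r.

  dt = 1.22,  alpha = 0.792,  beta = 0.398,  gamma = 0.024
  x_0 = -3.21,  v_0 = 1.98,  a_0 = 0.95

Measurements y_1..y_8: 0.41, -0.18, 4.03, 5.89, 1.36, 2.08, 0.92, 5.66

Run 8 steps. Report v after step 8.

step 1: x_pred=-0.0874  r=0.4974  x^+=0.3065  v^+=3.3013  a^+=0.9660
step 2: x_pred=5.0530  r=-5.2330  x^+=0.9085  v^+=2.7727  a^+=0.7973
step 3: x_pred=4.8845  r=-0.8545  x^+=4.2077  v^+=3.4666  a^+=0.7697
step 4: x_pred=9.0098  r=-3.1198  x^+=6.5389  v^+=3.3879  a^+=0.6691
step 5: x_pred=11.1701  r=-9.8101  x^+=3.4005  v^+=1.0039  a^+=0.3527
step 6: x_pred=4.8877  r=-2.8077  x^+=2.6640  v^+=0.5182  a^+=0.2622
step 7: x_pred=3.4914  r=-2.5714  x^+=1.4548  v^+=-0.0007  a^+=0.1793
step 8: x_pred=1.5874  r=4.0726  x^+=4.8129  v^+=1.5466  a^+=0.3106

v_post = 1.5466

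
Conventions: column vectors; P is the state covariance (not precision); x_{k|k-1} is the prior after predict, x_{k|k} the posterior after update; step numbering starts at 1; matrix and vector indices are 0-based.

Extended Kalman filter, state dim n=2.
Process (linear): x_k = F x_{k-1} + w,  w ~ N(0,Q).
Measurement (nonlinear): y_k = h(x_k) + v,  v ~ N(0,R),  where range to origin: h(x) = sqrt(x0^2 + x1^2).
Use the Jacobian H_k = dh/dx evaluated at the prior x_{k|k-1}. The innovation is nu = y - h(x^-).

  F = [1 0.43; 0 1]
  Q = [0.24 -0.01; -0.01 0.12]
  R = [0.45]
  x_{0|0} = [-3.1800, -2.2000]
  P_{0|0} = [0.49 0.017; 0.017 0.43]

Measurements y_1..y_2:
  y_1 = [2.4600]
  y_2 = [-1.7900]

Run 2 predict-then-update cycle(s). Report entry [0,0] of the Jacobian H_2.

step 1: x^-=[-4.1260, -2.2000]  P^-=[0.8241 0.1919; 0.1919 0.5500]  H_jac=[-0.8824 -0.4705]  S=[1.3728]  K=[-0.5955; -0.3119]  nu=[-2.2159]  x^+=[-2.8064, -1.5090]  P^+=[0.3373 -0.0630; -0.0630 0.4165]
step 2: x^-=[-3.4553, -1.5090]  P^-=[0.6001 0.1061; 0.1061 0.5365]  H_jac=[-0.9164 -0.4002]  S=[1.1177]  K=[-0.5300; -0.2791]  nu=[-5.5604]  x^+=[-0.5082, 0.0427]  P^+=[0.2861 -0.0593; -0.0593 0.4495]

H_jac[0,0] = -0.9164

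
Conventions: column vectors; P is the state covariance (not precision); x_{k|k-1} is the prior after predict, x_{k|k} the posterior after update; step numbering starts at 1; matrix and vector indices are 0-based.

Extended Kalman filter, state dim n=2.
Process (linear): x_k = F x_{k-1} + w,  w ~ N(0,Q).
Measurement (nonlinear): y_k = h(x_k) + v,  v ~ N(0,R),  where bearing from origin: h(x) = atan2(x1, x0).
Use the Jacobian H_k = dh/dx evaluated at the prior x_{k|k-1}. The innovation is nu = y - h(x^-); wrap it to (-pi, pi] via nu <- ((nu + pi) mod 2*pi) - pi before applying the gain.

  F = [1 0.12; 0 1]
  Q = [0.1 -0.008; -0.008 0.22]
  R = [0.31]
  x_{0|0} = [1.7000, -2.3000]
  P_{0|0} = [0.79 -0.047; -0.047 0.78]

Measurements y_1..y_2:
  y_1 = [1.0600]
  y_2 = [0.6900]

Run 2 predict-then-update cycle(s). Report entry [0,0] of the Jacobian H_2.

step 1: x^-=[1.4240, -2.3000]  P^-=[0.8900 0.0386; 0.0386 1.0000]  H_jac=[0.3143 0.1946]  S=[0.4405]  K=[0.6520; 0.4693]  nu=[2.0764]  x^+=[2.7779, -1.3255]  P^+=[0.7027 -0.0962; -0.0962 0.9030]
step 2: x^-=[2.6188, -1.3255]  P^-=[0.7926 0.0042; 0.0042 1.1230]  H_jac=[0.1539 0.3040]  S=[0.4329]  K=[0.2846; 0.7900]  nu=[1.1586]  x^+=[2.9486, -0.4103]  P^+=[0.7575 -0.0932; -0.0932 0.8528]

H_jac[0,0] = 0.1539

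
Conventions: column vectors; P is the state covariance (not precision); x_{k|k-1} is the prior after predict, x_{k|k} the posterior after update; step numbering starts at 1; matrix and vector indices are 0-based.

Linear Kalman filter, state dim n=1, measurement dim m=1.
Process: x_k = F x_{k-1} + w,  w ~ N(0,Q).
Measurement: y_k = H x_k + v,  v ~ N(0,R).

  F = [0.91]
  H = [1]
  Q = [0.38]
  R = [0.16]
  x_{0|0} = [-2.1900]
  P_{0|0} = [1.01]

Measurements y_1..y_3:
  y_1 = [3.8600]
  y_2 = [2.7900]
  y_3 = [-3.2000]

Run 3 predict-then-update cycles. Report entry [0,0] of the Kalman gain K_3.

step 1: x^-=[-1.9929]  P^-=[1.2164]  S=[1.3764]  K=[0.8838]  nu=[5.8529]  x^+=[3.1796]  P^+=[0.1414]
step 2: x^-=[2.8935]  P^-=[0.4971]  S=[0.6571]  K=[0.7565]  nu=[-0.1035]  x^+=[2.8152]  P^+=[0.1210]
step 3: x^-=[2.5618]  P^-=[0.4802]  S=[0.6402]  K=[0.7501]  nu=[-5.7618]  x^+=[-1.7601]  P^+=[0.1200]

K[0,0] = 0.7501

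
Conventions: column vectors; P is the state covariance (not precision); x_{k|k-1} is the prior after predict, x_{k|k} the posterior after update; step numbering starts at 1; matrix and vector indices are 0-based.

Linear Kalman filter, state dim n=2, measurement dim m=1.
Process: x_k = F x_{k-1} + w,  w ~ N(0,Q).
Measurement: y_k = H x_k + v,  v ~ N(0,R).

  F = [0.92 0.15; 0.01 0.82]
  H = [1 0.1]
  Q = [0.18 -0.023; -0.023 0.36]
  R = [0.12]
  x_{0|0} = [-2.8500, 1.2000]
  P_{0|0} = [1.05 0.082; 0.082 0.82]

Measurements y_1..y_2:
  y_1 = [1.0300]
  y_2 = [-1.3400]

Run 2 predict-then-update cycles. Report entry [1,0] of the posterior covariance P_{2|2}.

step 1: x^-=[-2.4420, 0.9555]  P^-=[1.1098 0.1495; 0.1495 0.9128]  S=[1.2688]  K=[0.8864; 0.1898]  nu=[3.3765]  x^+=[0.5510, 1.5962]  P^+=[0.1128 -0.0639; -0.0639 0.8671]
step 2: x^-=[0.7464, 1.3144]  P^-=[0.2773 0.0364; 0.0364 0.9420]  S=[0.4140]  K=[0.6786; 0.3154]  nu=[-2.2178]  x^+=[-0.7586, 0.6150]  P^+=[0.0867 -0.0522; -0.0522 0.9008]

P_post[1,0] = -0.0522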